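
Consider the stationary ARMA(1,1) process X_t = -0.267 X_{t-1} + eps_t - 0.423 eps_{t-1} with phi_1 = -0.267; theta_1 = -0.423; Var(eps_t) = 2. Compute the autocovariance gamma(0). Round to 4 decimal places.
\gamma(0) = 3.0253

Multiply the model equation by X_{t-k} and take expectations. With theta_0 = psi_0 = 1 and psi_j the MA(infinity) weights, this gives
  gamma(k) - sum_i phi_i gamma(k-i) = c_k,
  c_k = sigma^2 * sum_{j=k..q} theta_j psi_{j-k}   (c_k = 0 for k > q),
using gamma(-m) = gamma(m).
psi-weights needed (psi_j = theta_j + sum_i phi_i psi_{j-i}):
  psi_1 = theta_1 + phi_1 = -0.423 + (-0.267) = -0.69
Right-hand sides:
  c_0 = sigma^2 (1 + theta_1 psi_1) = 2 * (1 + (-0.423)(-0.69)) = 2 * 1.29187 = 2.58374
  c_1 = sigma^2 theta_1 = 2 * (-0.423) = -0.846
  c_2 = 0
Equations for k = 0 and k = 1 (AR order 1):
  gamma(0) = phi_1 gamma(1) + c_0
  gamma(1) = phi_1 gamma(0) + c_1
Substituting the second into the first: gamma(0) (1 - phi_1^2) = c_0 + phi_1 c_1, so
  gamma(0) = (c_0 + phi_1 c_1) / (1 - phi_1^2) = (2.58374 + (-0.267)(-0.846)) / (1 - (-0.267)^2) = 2.809622 / 0.928711 = 3.025292.
Therefore gamma(0) = 3.0253 (to 4 decimal places).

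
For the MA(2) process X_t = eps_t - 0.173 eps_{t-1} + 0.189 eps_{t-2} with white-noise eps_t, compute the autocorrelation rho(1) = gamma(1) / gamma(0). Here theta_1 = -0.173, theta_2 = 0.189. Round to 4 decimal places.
\rho(1) = -0.1930

For an MA(q) process with theta_0 = 1, the autocovariance is
  gamma(k) = sigma^2 * sum_{i=0..q-k} theta_i * theta_{i+k},
and rho(k) = gamma(k) / gamma(0). Sigma^2 cancels.
  numerator   = (1)*(-0.173) + (-0.173)*(0.189) = -0.205697.
  denominator = (1)^2 + (-0.173)^2 + (0.189)^2 = 1.06565.
  rho(1) = -0.205697 / 1.06565 = -0.1930.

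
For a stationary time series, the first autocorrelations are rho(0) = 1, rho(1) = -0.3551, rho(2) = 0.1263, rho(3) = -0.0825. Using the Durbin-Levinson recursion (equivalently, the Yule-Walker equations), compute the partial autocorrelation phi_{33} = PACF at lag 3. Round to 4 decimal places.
\phi_{33} = -0.0430

The PACF at lag k is phi_{kk}, the last component of the solution
to the Yule-Walker system G_k phi = r_k where
  (G_k)_{ij} = rho(|i - j|), (r_k)_i = rho(i), i,j = 1..k.
Equivalently, Durbin-Levinson gives phi_{kk} iteratively:
  phi_{11} = rho(1)
  phi_{kk} = [rho(k) - sum_{j=1..k-1} phi_{k-1,j} rho(k-j)]
            / [1 - sum_{j=1..k-1} phi_{k-1,j} rho(j)],
  phi_{k,j} = phi_{k-1,j} - phi_{kk} phi_{k-1,k-j},  j = 1..k-1.
Step k = 1:
  phi_11 = rho(1) = -0.3551.
Step k = 2:
  phi_22 = [rho(2) - phi_11 rho(1)] / [1 - phi_11 rho(1)] = [0.1263 - (-0.3551)(-0.3551)] / [1 - (-0.3551)(-0.3551)]
         = 0.00020399 / 0.87390399 = 0.000233.
  Update: phi_21 = phi_11 - phi_22 phi_11 = -0.3551 - (0.000233)(-0.3551) = -0.355017.
Step k = 3:
  phi_33 = [rho(3) - phi_21 rho(2) - phi_22 rho(1)] / [1 - phi_21 rho(1) - phi_22 rho(2)]
    numerator   = -0.0825 - (-0.355017)(0.1263) - (0.000233)(-0.3551) = -0.03757845
    denominator = 1 - (-0.355017)(-0.3551) - (0.000233)(0.1263) = 0.87390394
  phi_33 = -0.03757845 / 0.87390394 = -0.043.
Therefore phi_{33} = -0.0430.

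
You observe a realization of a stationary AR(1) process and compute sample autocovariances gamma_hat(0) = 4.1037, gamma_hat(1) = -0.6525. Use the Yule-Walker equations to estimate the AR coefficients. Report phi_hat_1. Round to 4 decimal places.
\hat\phi_{1} = -0.1590

The Yule-Walker equations for an AR(p) process read, in matrix form,
  Gamma_p phi = r_p,   with   (Gamma_p)_{ij} = gamma(|i - j|),
                       (r_p)_i = gamma(i),   i,j = 1..p.
Substitute the sample gammas (Toeplitz matrix and right-hand side of size 1):
  Gamma_p = [[4.1037]]
  r_p     = [-0.6525]
With p = 1 this is the single equation gamma(0) phi_1 = gamma(1):
  phi_hat_1 = gamma(1) / gamma(0) = -0.6525 / 4.1037 = -0.1590.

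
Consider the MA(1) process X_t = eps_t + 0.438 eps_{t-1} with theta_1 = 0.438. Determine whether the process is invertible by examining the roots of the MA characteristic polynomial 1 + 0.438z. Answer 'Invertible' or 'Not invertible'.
\text{Invertible}

The MA(q) characteristic polynomial is P(z) = 1 + 0.438z.
Invertibility requires all roots to lie outside the unit circle, i.e. |z| > 1 for every root.
This is linear in z: 1 + (0.438) z = 0  =>  z = -1/(0.438) = -2.283105,  |z| = 2.283105.
Moduli of all roots: 2.2831.
All moduli strictly greater than 1? Yes.
Verdict: Invertible.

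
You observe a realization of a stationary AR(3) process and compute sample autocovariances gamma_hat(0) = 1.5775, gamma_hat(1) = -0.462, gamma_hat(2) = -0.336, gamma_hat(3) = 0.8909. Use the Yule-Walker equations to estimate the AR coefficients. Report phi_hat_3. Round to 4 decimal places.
\hat\phi_{3} = 0.4730

The Yule-Walker equations for an AR(p) process read, in matrix form,
  Gamma_p phi = r_p,   with   (Gamma_p)_{ij} = gamma(|i - j|),
                       (r_p)_i = gamma(i),   i,j = 1..p.
Substitute the sample gammas (Toeplitz matrix and right-hand side of size 3):
  Gamma_p = [[1.5775, -0.462, -0.336], [-0.462, 1.5775, -0.462], [-0.336, -0.462, 1.5775]]
  r_p     = [-0.462, -0.336, 0.8909]
Written out (R1..R3):
  (R1) 1.5775 phi_1 - 0.462 phi_2 - 0.336 phi_3 = -0.462
  (R2) -0.462 phi_1 + 1.5775 phi_2 - 0.462 phi_3 = -0.336
  (R3) -0.336 phi_1 - 0.462 phi_2 + 1.5775 phi_3 = 0.8909
Gaussian elimination:
  R2 <- R2 - (-0.462/1.5775) R1 = R2 - (-0.292868) R1:  1.442195 phi_2 - 0.560404 phi_3 = -0.471305
  R3 <- R3 - (-0.336/1.5775) R1 = R3 - (-0.212995) R1:  -0.560404 phi_2 + 1.505934 phi_3 = 0.792496
  R3 <- R3 - (-0.560404/1.442195) R2 = R3 - (-0.388577) R2:  1.288174 phi_3 = 0.609358
Back-substitution:
  phi_hat_3 = 0.609358 / 1.288174 = 0.47304
  phi_hat_2 = (-0.471305 - (-0.560404)(0.47304)) / 1.442195 = -0.142985
  phi_hat_1 = (-0.462 - (-0.462)(-0.142985) - (-0.336)(0.47304)) / 1.5775 = -0.233989
So phi_hat = [-0.2340, -0.1430, 0.4730].
Therefore phi_hat_3 = 0.4730.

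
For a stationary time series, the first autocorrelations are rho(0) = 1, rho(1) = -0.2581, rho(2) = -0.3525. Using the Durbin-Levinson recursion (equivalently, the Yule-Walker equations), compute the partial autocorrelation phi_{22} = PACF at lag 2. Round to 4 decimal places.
\phi_{22} = -0.4490

The PACF at lag k is phi_{kk}, the last component of the solution
to the Yule-Walker system G_k phi = r_k where
  (G_k)_{ij} = rho(|i - j|), (r_k)_i = rho(i), i,j = 1..k.
Equivalently, Durbin-Levinson gives phi_{kk} iteratively:
  phi_{11} = rho(1)
  phi_{kk} = [rho(k) - sum_{j=1..k-1} phi_{k-1,j} rho(k-j)]
            / [1 - sum_{j=1..k-1} phi_{k-1,j} rho(j)],
  phi_{k,j} = phi_{k-1,j} - phi_{kk} phi_{k-1,k-j},  j = 1..k-1.
Step k = 1:
  phi_11 = rho(1) = -0.2581.
Step k = 2:
  phi_22 = [rho(2) - phi_11 rho(1)] / [1 - phi_11 rho(1)] = [-0.3525 - (-0.2581)(-0.2581)] / [1 - (-0.2581)(-0.2581)]
         = -0.41911561 / 0.93338439 = -0.449.
Therefore phi_{22} = -0.4490.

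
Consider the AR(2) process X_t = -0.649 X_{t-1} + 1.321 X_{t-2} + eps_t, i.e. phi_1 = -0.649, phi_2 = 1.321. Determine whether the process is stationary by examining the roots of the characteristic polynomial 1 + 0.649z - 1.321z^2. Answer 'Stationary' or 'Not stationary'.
\text{Not stationary}

The AR(p) characteristic polynomial is P(z) = 1 + 0.649z - 1.321z^2.
Stationarity requires all roots to lie outside the unit circle, i.e. |z| > 1 for every root.
Set 1 + (0.649) z + (-1.321) z^2 = 0, i.e. a z^2 + b z + c = 0 with a = -1.321, b = 0.649, c = 1.
Discriminant D = b^2 - 4ac = (0.649)^2 - 4*(-1.321)*1 = 0.421201 - (-5.284) = 5.705201.
D >= 0, so the roots are real: z = (-b +/- sqrt(D)) / (2a) = (-0.649 +/- 2.388556) / (-2.642).
  z_1 = (-0.649 + 2.388556) / (-2.642) = -0.6584,   |z_1| = 0.6584.
  z_2 = (-0.649 - 2.388556) / (-2.642) = 1.1497,   |z_2| = 1.1497.
Moduli of all roots: 0.6584, 1.1497.
All moduli strictly greater than 1? No.
Verdict: Not stationary.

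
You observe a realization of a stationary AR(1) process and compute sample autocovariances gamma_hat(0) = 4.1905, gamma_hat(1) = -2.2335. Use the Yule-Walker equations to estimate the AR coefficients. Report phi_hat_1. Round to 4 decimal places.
\hat\phi_{1} = -0.5330

The Yule-Walker equations for an AR(p) process read, in matrix form,
  Gamma_p phi = r_p,   with   (Gamma_p)_{ij} = gamma(|i - j|),
                       (r_p)_i = gamma(i),   i,j = 1..p.
Substitute the sample gammas (Toeplitz matrix and right-hand side of size 1):
  Gamma_p = [[4.1905]]
  r_p     = [-2.2335]
With p = 1 this is the single equation gamma(0) phi_1 = gamma(1):
  phi_hat_1 = gamma(1) / gamma(0) = -2.2335 / 4.1905 = -0.5330.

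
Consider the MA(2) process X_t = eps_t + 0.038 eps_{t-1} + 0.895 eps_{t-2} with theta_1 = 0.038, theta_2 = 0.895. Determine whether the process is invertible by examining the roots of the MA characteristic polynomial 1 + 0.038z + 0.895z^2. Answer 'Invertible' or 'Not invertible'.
\text{Invertible}

The MA(q) characteristic polynomial is P(z) = 1 + 0.038z + 0.895z^2.
Invertibility requires all roots to lie outside the unit circle, i.e. |z| > 1 for every root.
Set 1 + (0.038) z + (0.895) z^2 = 0, i.e. a z^2 + b z + c = 0 with a = 0.895, b = 0.038, c = 1.
Discriminant D = b^2 - 4ac = (0.038)^2 - 4*(0.895)*1 = 0.001444 - (3.58) = -3.578556.
D < 0, so the roots are the complex-conjugate pair z = (-b +/- i sqrt(-D)) / (2a) = -0.0212 +/- 1.0568i.
For a conjugate pair |z|^2 = z * conj(z) = (product of roots) = c/a = 1/(0.895) = 1.117318, so |z| = sqrt(1.117318) = 1.057 for both roots.
Moduli of all roots: 1.0570, 1.0570.
All moduli strictly greater than 1? Yes.
Verdict: Invertible.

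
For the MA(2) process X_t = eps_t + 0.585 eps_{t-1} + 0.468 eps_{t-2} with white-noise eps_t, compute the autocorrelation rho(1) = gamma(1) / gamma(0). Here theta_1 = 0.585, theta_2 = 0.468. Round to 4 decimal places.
\rho(1) = 0.5501

For an MA(q) process with theta_0 = 1, the autocovariance is
  gamma(k) = sigma^2 * sum_{i=0..q-k} theta_i * theta_{i+k},
and rho(k) = gamma(k) / gamma(0). Sigma^2 cancels.
  numerator   = (1)*(0.585) + (0.585)*(0.468) = 0.85878.
  denominator = (1)^2 + (0.585)^2 + (0.468)^2 = 1.561249.
  rho(1) = 0.85878 / 1.561249 = 0.5501.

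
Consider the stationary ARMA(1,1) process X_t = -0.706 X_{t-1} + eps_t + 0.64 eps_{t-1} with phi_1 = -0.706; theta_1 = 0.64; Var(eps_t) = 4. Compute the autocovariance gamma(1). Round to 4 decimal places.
\gamma(1) = -0.2885

Multiply the model equation by X_{t-k} and take expectations. With theta_0 = psi_0 = 1 and psi_j the MA(infinity) weights, this gives
  gamma(k) - sum_i phi_i gamma(k-i) = c_k,
  c_k = sigma^2 * sum_{j=k..q} theta_j psi_{j-k}   (c_k = 0 for k > q),
using gamma(-m) = gamma(m).
psi-weights needed (psi_j = theta_j + sum_i phi_i psi_{j-i}):
  psi_1 = theta_1 + phi_1 = 0.64 + (-0.706) = -0.066
Right-hand sides:
  c_0 = sigma^2 (1 + theta_1 psi_1) = 4 * (1 + (0.64)(-0.066)) = 4 * 0.95776 = 3.83104
  c_1 = sigma^2 theta_1 = 4 * (0.64) = 2.56
  c_2 = 0
Equations for k = 0 and k = 1 (AR order 1):
  gamma(0) = phi_1 gamma(1) + c_0
  gamma(1) = phi_1 gamma(0) + c_1
Substituting the second into the first: gamma(0) (1 - phi_1^2) = c_0 + phi_1 c_1, so
  gamma(0) = (c_0 + phi_1 c_1) / (1 - phi_1^2) = (3.83104 + (-0.706)(2.56)) / (1 - (-0.706)^2) = 2.02368 / 0.501564 = 4.034739.
  gamma(1) = phi_1 gamma(0) + c_1 = (-0.706)(4.034739) + (2.56) = -0.288526.
Therefore gamma(1) = -0.2885 (to 4 decimal places).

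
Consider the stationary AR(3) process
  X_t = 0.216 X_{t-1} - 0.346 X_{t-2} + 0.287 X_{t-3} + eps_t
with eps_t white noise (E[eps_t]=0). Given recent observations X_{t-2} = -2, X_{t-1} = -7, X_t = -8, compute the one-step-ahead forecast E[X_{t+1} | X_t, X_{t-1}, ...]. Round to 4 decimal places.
E[X_{t+1} \mid \mathcal F_t] = 0.1200

For an AR(p) model X_t = c + sum_i phi_i X_{t-i} + eps_t, the
one-step-ahead conditional mean is
  E[X_{t+1} | X_t, ...] = c + sum_i phi_i X_{t+1-i}.
Substitute known values:
  E[X_{t+1} | ...] = (0.216) * (-8) + (-0.346) * (-7) + (0.287) * (-2)
                   = 0.1200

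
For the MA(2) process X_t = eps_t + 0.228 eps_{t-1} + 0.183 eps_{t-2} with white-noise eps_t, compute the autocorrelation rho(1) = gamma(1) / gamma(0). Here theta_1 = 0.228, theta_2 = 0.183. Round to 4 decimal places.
\rho(1) = 0.2485

For an MA(q) process with theta_0 = 1, the autocovariance is
  gamma(k) = sigma^2 * sum_{i=0..q-k} theta_i * theta_{i+k},
and rho(k) = gamma(k) / gamma(0). Sigma^2 cancels.
  numerator   = (1)*(0.228) + (0.228)*(0.183) = 0.269724.
  denominator = (1)^2 + (0.228)^2 + (0.183)^2 = 1.085473.
  rho(1) = 0.269724 / 1.085473 = 0.2485.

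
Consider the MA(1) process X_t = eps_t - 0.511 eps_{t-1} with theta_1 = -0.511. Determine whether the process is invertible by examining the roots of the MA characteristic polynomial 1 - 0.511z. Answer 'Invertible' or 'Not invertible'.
\text{Invertible}

The MA(q) characteristic polynomial is P(z) = 1 - 0.511z.
Invertibility requires all roots to lie outside the unit circle, i.e. |z| > 1 for every root.
This is linear in z: 1 + (-0.511) z = 0  =>  z = -1/(-0.511) = 1.956947,  |z| = 1.956947.
Moduli of all roots: 1.9569.
All moduli strictly greater than 1? Yes.
Verdict: Invertible.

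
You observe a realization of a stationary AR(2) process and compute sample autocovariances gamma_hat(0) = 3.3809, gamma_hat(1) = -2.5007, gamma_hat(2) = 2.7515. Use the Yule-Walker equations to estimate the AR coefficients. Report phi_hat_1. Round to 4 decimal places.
\hat\phi_{1} = -0.3040

The Yule-Walker equations for an AR(p) process read, in matrix form,
  Gamma_p phi = r_p,   with   (Gamma_p)_{ij} = gamma(|i - j|),
                       (r_p)_i = gamma(i),   i,j = 1..p.
Substitute the sample gammas (Toeplitz matrix and right-hand side of size 2):
  Gamma_p = [[3.3809, -2.5007], [-2.5007, 3.3809]]
  r_p     = [-2.5007, 2.7515]
Written out:
  3.3809 phi_1 - 2.5007 phi_2 = -2.5007
  -2.5007 phi_1 + 3.3809 phi_2 = 2.7515
Solve by Cramer's rule:
  det = gamma(0)^2 - gamma(1)^2 = (3.3809)^2 - (-2.5007)^2 = 11.43048481 - 6.25350049 = 5.17698432
  phi_hat_1 = [gamma(1) gamma(0) - gamma(1) gamma(2)] / det = [(-2.5007)(3.3809) - (-2.5007)(2.7515)] / 5.17698432 = -1.57394058 / 5.17698432 = -0.304
  phi_hat_2 = [gamma(0) gamma(2) - gamma(1)^2] / det = [(3.3809)(2.7515) - (-2.5007)^2] / 5.17698432 = 3.04904586 / 5.17698432 = 0.589
So phi_hat = [-0.3040, 0.5890].
Therefore phi_hat_1 = -0.3040.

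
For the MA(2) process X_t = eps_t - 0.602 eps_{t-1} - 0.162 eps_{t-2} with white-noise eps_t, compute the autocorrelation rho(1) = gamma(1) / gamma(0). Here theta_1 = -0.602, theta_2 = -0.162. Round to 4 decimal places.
\rho(1) = -0.3633

For an MA(q) process with theta_0 = 1, the autocovariance is
  gamma(k) = sigma^2 * sum_{i=0..q-k} theta_i * theta_{i+k},
and rho(k) = gamma(k) / gamma(0). Sigma^2 cancels.
  numerator   = (1)*(-0.602) + (-0.602)*(-0.162) = -0.504476.
  denominator = (1)^2 + (-0.602)^2 + (-0.162)^2 = 1.388648.
  rho(1) = -0.504476 / 1.388648 = -0.3633.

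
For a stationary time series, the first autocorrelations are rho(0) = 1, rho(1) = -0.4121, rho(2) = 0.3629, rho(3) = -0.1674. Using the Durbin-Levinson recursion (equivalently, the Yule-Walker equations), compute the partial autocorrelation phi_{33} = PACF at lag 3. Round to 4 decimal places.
\phi_{33} = 0.0550

The PACF at lag k is phi_{kk}, the last component of the solution
to the Yule-Walker system G_k phi = r_k where
  (G_k)_{ij} = rho(|i - j|), (r_k)_i = rho(i), i,j = 1..k.
Equivalently, Durbin-Levinson gives phi_{kk} iteratively:
  phi_{11} = rho(1)
  phi_{kk} = [rho(k) - sum_{j=1..k-1} phi_{k-1,j} rho(k-j)]
            / [1 - sum_{j=1..k-1} phi_{k-1,j} rho(j)],
  phi_{k,j} = phi_{k-1,j} - phi_{kk} phi_{k-1,k-j},  j = 1..k-1.
Step k = 1:
  phi_11 = rho(1) = -0.4121.
Step k = 2:
  phi_22 = [rho(2) - phi_11 rho(1)] / [1 - phi_11 rho(1)] = [0.3629 - (-0.4121)(-0.4121)] / [1 - (-0.4121)(-0.4121)]
         = 0.19307359 / 0.83017359 = 0.23257.
  Update: phi_21 = phi_11 - phi_22 phi_11 = -0.4121 - (0.23257)(-0.4121) = -0.316258.
Step k = 3:
  phi_33 = [rho(3) - phi_21 rho(2) - phi_22 rho(1)] / [1 - phi_21 rho(1) - phi_22 rho(2)]
    numerator   = -0.1674 - (-0.316258)(0.3629) - (0.23257)(-0.4121) = 0.04321213
    denominator = 1 - (-0.316258)(-0.4121) - (0.23257)(0.3629) = 0.78527044
  phi_33 = 0.04321213 / 0.78527044 = 0.055.
Therefore phi_{33} = 0.0550.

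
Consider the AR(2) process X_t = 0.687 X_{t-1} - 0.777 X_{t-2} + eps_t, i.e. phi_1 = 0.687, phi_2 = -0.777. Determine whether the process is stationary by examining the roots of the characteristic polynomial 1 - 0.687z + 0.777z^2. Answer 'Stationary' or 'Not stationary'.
\text{Stationary}

The AR(p) characteristic polynomial is P(z) = 1 - 0.687z + 0.777z^2.
Stationarity requires all roots to lie outside the unit circle, i.e. |z| > 1 for every root.
Set 1 + (-0.687) z + (0.777) z^2 = 0, i.e. a z^2 + b z + c = 0 with a = 0.777, b = -0.687, c = 1.
Discriminant D = b^2 - 4ac = (-0.687)^2 - 4*(0.777)*1 = 0.471969 - (3.108) = -2.636031.
D < 0, so the roots are the complex-conjugate pair z = (-b +/- i sqrt(-D)) / (2a) = 0.4421 +/- 1.0448i.
For a conjugate pair |z|^2 = z * conj(z) = (product of roots) = c/a = 1/(0.777) = 1.287001, so |z| = sqrt(1.287001) = 1.1345 for both roots.
Moduli of all roots: 1.1345, 1.1345.
All moduli strictly greater than 1? Yes.
Verdict: Stationary.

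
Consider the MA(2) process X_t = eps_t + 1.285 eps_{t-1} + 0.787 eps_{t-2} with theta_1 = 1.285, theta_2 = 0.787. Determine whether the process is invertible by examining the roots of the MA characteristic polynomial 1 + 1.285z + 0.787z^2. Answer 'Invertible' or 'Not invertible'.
\text{Invertible}

The MA(q) characteristic polynomial is P(z) = 1 + 1.285z + 0.787z^2.
Invertibility requires all roots to lie outside the unit circle, i.e. |z| > 1 for every root.
Set 1 + (1.285) z + (0.787) z^2 = 0, i.e. a z^2 + b z + c = 0 with a = 0.787, b = 1.285, c = 1.
Discriminant D = b^2 - 4ac = (1.285)^2 - 4*(0.787)*1 = 1.651225 - (3.148) = -1.496775.
D < 0, so the roots are the complex-conjugate pair z = (-b +/- i sqrt(-D)) / (2a) = -0.8164 +/- 0.7773i.
For a conjugate pair |z|^2 = z * conj(z) = (product of roots) = c/a = 1/(0.787) = 1.270648, so |z| = sqrt(1.270648) = 1.1272 for both roots.
Moduli of all roots: 1.1272, 1.1272.
All moduli strictly greater than 1? Yes.
Verdict: Invertible.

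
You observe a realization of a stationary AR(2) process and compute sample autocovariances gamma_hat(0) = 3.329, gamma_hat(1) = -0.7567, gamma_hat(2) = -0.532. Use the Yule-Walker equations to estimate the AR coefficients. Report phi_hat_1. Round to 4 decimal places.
\hat\phi_{1} = -0.2780

The Yule-Walker equations for an AR(p) process read, in matrix form,
  Gamma_p phi = r_p,   with   (Gamma_p)_{ij} = gamma(|i - j|),
                       (r_p)_i = gamma(i),   i,j = 1..p.
Substitute the sample gammas (Toeplitz matrix and right-hand side of size 2):
  Gamma_p = [[3.329, -0.7567], [-0.7567, 3.329]]
  r_p     = [-0.7567, -0.532]
Written out:
  3.329 phi_1 - 0.7567 phi_2 = -0.7567
  -0.7567 phi_1 + 3.329 phi_2 = -0.532
Solve by Cramer's rule:
  det = gamma(0)^2 - gamma(1)^2 = (3.329)^2 - (-0.7567)^2 = 11.082241 - 0.57259489 = 10.50964611
  phi_hat_1 = [gamma(1) gamma(0) - gamma(1) gamma(2)] / det = [(-0.7567)(3.329) - (-0.7567)(-0.532)] / 10.50964611 = -2.9216187 / 10.50964611 = -0.278
  phi_hat_2 = [gamma(0) gamma(2) - gamma(1)^2] / det = [(3.329)(-0.532) - (-0.7567)^2] / 10.50964611 = -2.34362289 / 10.50964611 = -0.223
So phi_hat = [-0.2780, -0.2230].
Therefore phi_hat_1 = -0.2780.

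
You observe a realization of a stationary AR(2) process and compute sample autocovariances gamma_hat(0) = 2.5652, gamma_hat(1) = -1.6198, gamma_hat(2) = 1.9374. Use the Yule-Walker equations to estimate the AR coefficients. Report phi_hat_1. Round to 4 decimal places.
\hat\phi_{1} = -0.2570

The Yule-Walker equations for an AR(p) process read, in matrix form,
  Gamma_p phi = r_p,   with   (Gamma_p)_{ij} = gamma(|i - j|),
                       (r_p)_i = gamma(i),   i,j = 1..p.
Substitute the sample gammas (Toeplitz matrix and right-hand side of size 2):
  Gamma_p = [[2.5652, -1.6198], [-1.6198, 2.5652]]
  r_p     = [-1.6198, 1.9374]
Written out:
  2.5652 phi_1 - 1.6198 phi_2 = -1.6198
  -1.6198 phi_1 + 2.5652 phi_2 = 1.9374
Solve by Cramer's rule:
  det = gamma(0)^2 - gamma(1)^2 = (2.5652)^2 - (-1.6198)^2 = 6.58025104 - 2.62375204 = 3.956499
  phi_hat_1 = [gamma(1) gamma(0) - gamma(1) gamma(2)] / det = [(-1.6198)(2.5652) - (-1.6198)(1.9374)] / 3.956499 = -1.01691044 / 3.956499 = -0.257
  phi_hat_2 = [gamma(0) gamma(2) - gamma(1)^2] / det = [(2.5652)(1.9374) - (-1.6198)^2] / 3.956499 = 2.34606644 / 3.956499 = 0.593
So phi_hat = [-0.2570, 0.5930].
Therefore phi_hat_1 = -0.2570.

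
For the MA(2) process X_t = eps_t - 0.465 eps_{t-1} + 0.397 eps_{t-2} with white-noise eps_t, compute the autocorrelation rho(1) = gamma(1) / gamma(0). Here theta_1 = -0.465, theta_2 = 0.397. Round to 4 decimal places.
\rho(1) = -0.4728

For an MA(q) process with theta_0 = 1, the autocovariance is
  gamma(k) = sigma^2 * sum_{i=0..q-k} theta_i * theta_{i+k},
and rho(k) = gamma(k) / gamma(0). Sigma^2 cancels.
  numerator   = (1)*(-0.465) + (-0.465)*(0.397) = -0.649605.
  denominator = (1)^2 + (-0.465)^2 + (0.397)^2 = 1.373834.
  rho(1) = -0.649605 / 1.373834 = -0.4728.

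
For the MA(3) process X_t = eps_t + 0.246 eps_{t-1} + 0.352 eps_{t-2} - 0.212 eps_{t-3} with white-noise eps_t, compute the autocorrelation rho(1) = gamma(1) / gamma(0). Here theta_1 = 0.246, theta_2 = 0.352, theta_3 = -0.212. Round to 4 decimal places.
\rho(1) = 0.2098

For an MA(q) process with theta_0 = 1, the autocovariance is
  gamma(k) = sigma^2 * sum_{i=0..q-k} theta_i * theta_{i+k},
and rho(k) = gamma(k) / gamma(0). Sigma^2 cancels.
  numerator   = (1)*(0.246) + (0.246)*(0.352) + (0.352)*(-0.212) = 0.257968.
  denominator = (1)^2 + (0.246)^2 + (0.352)^2 + (-0.212)^2 = 1.229364.
  rho(1) = 0.257968 / 1.229364 = 0.2098.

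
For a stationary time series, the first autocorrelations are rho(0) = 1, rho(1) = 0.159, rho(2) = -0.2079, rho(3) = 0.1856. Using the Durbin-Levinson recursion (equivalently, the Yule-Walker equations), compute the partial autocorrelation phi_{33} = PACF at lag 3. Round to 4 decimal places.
\phi_{33} = 0.2879

The PACF at lag k is phi_{kk}, the last component of the solution
to the Yule-Walker system G_k phi = r_k where
  (G_k)_{ij} = rho(|i - j|), (r_k)_i = rho(i), i,j = 1..k.
Equivalently, Durbin-Levinson gives phi_{kk} iteratively:
  phi_{11} = rho(1)
  phi_{kk} = [rho(k) - sum_{j=1..k-1} phi_{k-1,j} rho(k-j)]
            / [1 - sum_{j=1..k-1} phi_{k-1,j} rho(j)],
  phi_{k,j} = phi_{k-1,j} - phi_{kk} phi_{k-1,k-j},  j = 1..k-1.
Step k = 1:
  phi_11 = rho(1) = 0.159.
Step k = 2:
  phi_22 = [rho(2) - phi_11 rho(1)] / [1 - phi_11 rho(1)] = [-0.2079 - (0.159)(0.159)] / [1 - (0.159)(0.159)]
         = -0.233181 / 0.974719 = -0.239229.
  Update: phi_21 = phi_11 - phi_22 phi_11 = 0.159 - (-0.239229)(0.159) = 0.197037.
Step k = 3:
  phi_33 = [rho(3) - phi_21 rho(2) - phi_22 rho(1)] / [1 - phi_21 rho(1) - phi_22 rho(2)]
    numerator   = 0.1856 - (0.197037)(-0.2079) - (-0.239229)(0.159) = 0.26460148
    denominator = 1 - (0.197037)(0.159) - (-0.239229)(-0.2079) = 0.91893535
  phi_33 = 0.26460148 / 0.91893535 = 0.2879.
Therefore phi_{33} = 0.2879.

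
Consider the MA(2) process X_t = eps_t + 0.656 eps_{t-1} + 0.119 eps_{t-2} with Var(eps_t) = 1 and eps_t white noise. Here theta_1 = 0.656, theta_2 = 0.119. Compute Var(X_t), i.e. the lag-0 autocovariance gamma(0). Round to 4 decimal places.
\gamma(0) = 1.4445

For an MA(q) process X_t = eps_t + sum_i theta_i eps_{t-i} with
Var(eps_t) = sigma^2, the variance is
  gamma(0) = sigma^2 * (1 + sum_i theta_i^2).
  sum_i theta_i^2 = (0.656)^2 + (0.119)^2 = 0.430336 + 0.014161 = 0.444497.
  gamma(0) = 1 * (1 + 0.444497) = 1 * 1.444497 = 1.444497, which rounds to 1.4445.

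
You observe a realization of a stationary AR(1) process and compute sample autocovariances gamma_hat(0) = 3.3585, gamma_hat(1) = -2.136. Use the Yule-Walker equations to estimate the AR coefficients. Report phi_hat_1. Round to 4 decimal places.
\hat\phi_{1} = -0.6360

The Yule-Walker equations for an AR(p) process read, in matrix form,
  Gamma_p phi = r_p,   with   (Gamma_p)_{ij} = gamma(|i - j|),
                       (r_p)_i = gamma(i),   i,j = 1..p.
Substitute the sample gammas (Toeplitz matrix and right-hand side of size 1):
  Gamma_p = [[3.3585]]
  r_p     = [-2.136]
With p = 1 this is the single equation gamma(0) phi_1 = gamma(1):
  phi_hat_1 = gamma(1) / gamma(0) = -2.136 / 3.3585 = -0.6360.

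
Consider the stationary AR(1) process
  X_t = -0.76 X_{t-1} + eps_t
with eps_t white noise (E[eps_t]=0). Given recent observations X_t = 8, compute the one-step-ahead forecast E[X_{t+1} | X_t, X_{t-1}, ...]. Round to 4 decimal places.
E[X_{t+1} \mid \mathcal F_t] = -6.0800

For an AR(p) model X_t = c + sum_i phi_i X_{t-i} + eps_t, the
one-step-ahead conditional mean is
  E[X_{t+1} | X_t, ...] = c + sum_i phi_i X_{t+1-i}.
Substitute known values:
  E[X_{t+1} | ...] = (-0.76) * (8)
                   = -6.0800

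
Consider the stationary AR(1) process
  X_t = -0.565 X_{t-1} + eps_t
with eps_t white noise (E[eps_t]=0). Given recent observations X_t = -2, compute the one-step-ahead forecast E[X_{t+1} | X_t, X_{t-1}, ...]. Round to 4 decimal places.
E[X_{t+1} \mid \mathcal F_t] = 1.1300

For an AR(p) model X_t = c + sum_i phi_i X_{t-i} + eps_t, the
one-step-ahead conditional mean is
  E[X_{t+1} | X_t, ...] = c + sum_i phi_i X_{t+1-i}.
Substitute known values:
  E[X_{t+1} | ...] = (-0.565) * (-2)
                   = 1.1300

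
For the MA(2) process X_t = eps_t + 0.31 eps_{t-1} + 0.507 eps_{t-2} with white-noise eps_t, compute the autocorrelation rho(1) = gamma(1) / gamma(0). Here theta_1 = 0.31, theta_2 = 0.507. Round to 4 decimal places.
\rho(1) = 0.3452

For an MA(q) process with theta_0 = 1, the autocovariance is
  gamma(k) = sigma^2 * sum_{i=0..q-k} theta_i * theta_{i+k},
and rho(k) = gamma(k) / gamma(0). Sigma^2 cancels.
  numerator   = (1)*(0.31) + (0.31)*(0.507) = 0.46717.
  denominator = (1)^2 + (0.31)^2 + (0.507)^2 = 1.353149.
  rho(1) = 0.46717 / 1.353149 = 0.3452.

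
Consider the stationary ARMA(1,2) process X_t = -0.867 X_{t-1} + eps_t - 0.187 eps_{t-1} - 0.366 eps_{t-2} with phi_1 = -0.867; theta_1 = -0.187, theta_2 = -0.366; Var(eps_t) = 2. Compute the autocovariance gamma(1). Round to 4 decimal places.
\gamma(1) = -5.3585

Multiply the model equation by X_{t-k} and take expectations. With theta_0 = psi_0 = 1 and psi_j the MA(infinity) weights, this gives
  gamma(k) - sum_i phi_i gamma(k-i) = c_k,
  c_k = sigma^2 * sum_{j=k..q} theta_j psi_{j-k}   (c_k = 0 for k > q),
using gamma(-m) = gamma(m).
psi-weights needed (psi_j = theta_j + sum_i phi_i psi_{j-i}):
  psi_1 = theta_1 + phi_1 = -0.187 + (-0.867) = -1.054
  psi_2 = theta_2 + phi_1 psi_1 = -0.366 + (-0.867)(-1.054) = 0.547818
Right-hand sides:
  c_0 = sigma^2 (1 + theta_1 psi_1 + theta_2 psi_2) = 2 * (1 + (-0.187)(-1.054) + (-0.366)(0.547818)) = 2 * 0.996597 = 1.993193
  c_1 = sigma^2 (theta_1 + theta_2 psi_1) = 2 * (-0.187 + (-0.366)(-1.054)) = 0.397528
  c_2 = sigma^2 theta_2 = 2 * (-0.366) = -0.732
Equations for k = 0 and k = 1 (AR order 1):
  gamma(0) = phi_1 gamma(1) + c_0
  gamma(1) = phi_1 gamma(0) + c_1
Substituting the second into the first: gamma(0) (1 - phi_1^2) = c_0 + phi_1 c_1, so
  gamma(0) = (c_0 + phi_1 c_1) / (1 - phi_1^2) = (1.993193 + (-0.867)(0.397528)) / (1 - (-0.867)^2) = 1.648536 / 0.248311 = 6.638999.
  gamma(1) = phi_1 gamma(0) + c_1 = (-0.867)(6.638999) + (0.397528) = -5.358484.
Therefore gamma(1) = -5.3585 (to 4 decimal places).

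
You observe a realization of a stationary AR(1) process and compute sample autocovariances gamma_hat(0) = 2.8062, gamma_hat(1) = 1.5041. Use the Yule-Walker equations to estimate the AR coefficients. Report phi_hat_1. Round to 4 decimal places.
\hat\phi_{1} = 0.5360

The Yule-Walker equations for an AR(p) process read, in matrix form,
  Gamma_p phi = r_p,   with   (Gamma_p)_{ij} = gamma(|i - j|),
                       (r_p)_i = gamma(i),   i,j = 1..p.
Substitute the sample gammas (Toeplitz matrix and right-hand side of size 1):
  Gamma_p = [[2.8062]]
  r_p     = [1.5041]
With p = 1 this is the single equation gamma(0) phi_1 = gamma(1):
  phi_hat_1 = gamma(1) / gamma(0) = 1.5041 / 2.8062 = 0.5360.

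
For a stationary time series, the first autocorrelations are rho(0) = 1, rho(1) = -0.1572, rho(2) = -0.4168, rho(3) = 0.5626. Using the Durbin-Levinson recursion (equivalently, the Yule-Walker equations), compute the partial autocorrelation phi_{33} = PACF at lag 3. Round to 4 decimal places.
\phi_{33} = 0.5110

The PACF at lag k is phi_{kk}, the last component of the solution
to the Yule-Walker system G_k phi = r_k where
  (G_k)_{ij} = rho(|i - j|), (r_k)_i = rho(i), i,j = 1..k.
Equivalently, Durbin-Levinson gives phi_{kk} iteratively:
  phi_{11} = rho(1)
  phi_{kk} = [rho(k) - sum_{j=1..k-1} phi_{k-1,j} rho(k-j)]
            / [1 - sum_{j=1..k-1} phi_{k-1,j} rho(j)],
  phi_{k,j} = phi_{k-1,j} - phi_{kk} phi_{k-1,k-j},  j = 1..k-1.
Step k = 1:
  phi_11 = rho(1) = -0.1572.
Step k = 2:
  phi_22 = [rho(2) - phi_11 rho(1)] / [1 - phi_11 rho(1)] = [-0.4168 - (-0.1572)(-0.1572)] / [1 - (-0.1572)(-0.1572)]
         = -0.44151184 / 0.97528816 = -0.452699.
  Update: phi_21 = phi_11 - phi_22 phi_11 = -0.1572 - (-0.452699)(-0.1572) = -0.228364.
Step k = 3:
  phi_33 = [rho(3) - phi_21 rho(2) - phi_22 rho(1)] / [1 - phi_21 rho(1) - phi_22 rho(2)]
    numerator   = 0.5626 - (-0.228364)(-0.4168) - (-0.452699)(-0.1572) = 0.39625351
    denominator = 1 - (-0.228364)(-0.1572) - (-0.452699)(-0.4168) = 0.77541625
  phi_33 = 0.39625351 / 0.77541625 = 0.511.
Therefore phi_{33} = 0.5110.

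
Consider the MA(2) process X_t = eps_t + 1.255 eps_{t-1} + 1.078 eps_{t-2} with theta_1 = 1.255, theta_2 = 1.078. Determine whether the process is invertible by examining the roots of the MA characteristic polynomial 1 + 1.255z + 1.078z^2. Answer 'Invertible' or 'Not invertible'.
\text{Not invertible}

The MA(q) characteristic polynomial is P(z) = 1 + 1.255z + 1.078z^2.
Invertibility requires all roots to lie outside the unit circle, i.e. |z| > 1 for every root.
Set 1 + (1.255) z + (1.078) z^2 = 0, i.e. a z^2 + b z + c = 0 with a = 1.078, b = 1.255, c = 1.
Discriminant D = b^2 - 4ac = (1.255)^2 - 4*(1.078)*1 = 1.575025 - (4.312) = -2.736975.
D < 0, so the roots are the complex-conjugate pair z = (-b +/- i sqrt(-D)) / (2a) = -0.5821 +/- 0.7673i.
For a conjugate pair |z|^2 = z * conj(z) = (product of roots) = c/a = 1/(1.078) = 0.927644, so |z| = sqrt(0.927644) = 0.9631 for both roots.
Moduli of all roots: 0.9631, 0.9631.
All moduli strictly greater than 1? No.
Verdict: Not invertible.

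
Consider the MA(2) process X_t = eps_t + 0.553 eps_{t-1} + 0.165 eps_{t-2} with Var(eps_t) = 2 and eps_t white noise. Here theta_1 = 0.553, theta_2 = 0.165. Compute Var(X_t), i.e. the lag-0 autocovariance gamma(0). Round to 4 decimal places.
\gamma(0) = 2.6661

For an MA(q) process X_t = eps_t + sum_i theta_i eps_{t-i} with
Var(eps_t) = sigma^2, the variance is
  gamma(0) = sigma^2 * (1 + sum_i theta_i^2).
  sum_i theta_i^2 = (0.553)^2 + (0.165)^2 = 0.305809 + 0.027225 = 0.333034.
  gamma(0) = 2 * (1 + 0.333034) = 2 * 1.333034 = 2.666068, which rounds to 2.6661.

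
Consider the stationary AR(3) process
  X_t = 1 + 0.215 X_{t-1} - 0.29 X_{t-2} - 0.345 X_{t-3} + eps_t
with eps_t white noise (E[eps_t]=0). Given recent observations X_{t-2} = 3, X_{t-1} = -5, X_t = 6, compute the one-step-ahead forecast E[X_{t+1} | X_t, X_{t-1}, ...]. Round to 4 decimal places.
E[X_{t+1} \mid \mathcal F_t] = 2.7050

For an AR(p) model X_t = c + sum_i phi_i X_{t-i} + eps_t, the
one-step-ahead conditional mean is
  E[X_{t+1} | X_t, ...] = c + sum_i phi_i X_{t+1-i}.
Substitute known values:
  E[X_{t+1} | ...] = 1 + (0.215) * (6) + (-0.29) * (-5) + (-0.345) * (3)
                   = 2.7050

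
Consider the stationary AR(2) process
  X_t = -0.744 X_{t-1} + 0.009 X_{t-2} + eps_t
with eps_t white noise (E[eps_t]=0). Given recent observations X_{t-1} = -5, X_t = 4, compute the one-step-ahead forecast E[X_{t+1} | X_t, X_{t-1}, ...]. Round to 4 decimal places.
E[X_{t+1} \mid \mathcal F_t] = -3.0210

For an AR(p) model X_t = c + sum_i phi_i X_{t-i} + eps_t, the
one-step-ahead conditional mean is
  E[X_{t+1} | X_t, ...] = c + sum_i phi_i X_{t+1-i}.
Substitute known values:
  E[X_{t+1} | ...] = (-0.744) * (4) + (0.009) * (-5)
                   = -3.0210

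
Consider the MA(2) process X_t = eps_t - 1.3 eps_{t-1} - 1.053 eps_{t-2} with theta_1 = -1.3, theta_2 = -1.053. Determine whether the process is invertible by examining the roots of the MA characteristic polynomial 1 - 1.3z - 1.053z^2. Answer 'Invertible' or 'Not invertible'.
\text{Not invertible}

The MA(q) characteristic polynomial is P(z) = 1 - 1.3z - 1.053z^2.
Invertibility requires all roots to lie outside the unit circle, i.e. |z| > 1 for every root.
Set 1 + (-1.3) z + (-1.053) z^2 = 0, i.e. a z^2 + b z + c = 0 with a = -1.053, b = -1.3, c = 1.
Discriminant D = b^2 - 4ac = (-1.3)^2 - 4*(-1.053)*1 = 1.69 - (-4.212) = 5.902.
D >= 0, so the roots are real: z = (-b +/- sqrt(D)) / (2a) = (1.3 +/- 2.429403) / (-2.106).
  z_1 = (1.3 + 2.429403) / (-2.106) = -1.7708,   |z_1| = 1.7708.
  z_2 = (1.3 - 2.429403) / (-2.106) = 0.5363,   |z_2| = 0.5363.
Moduli of all roots: 1.7708, 0.5363.
All moduli strictly greater than 1? No.
Verdict: Not invertible.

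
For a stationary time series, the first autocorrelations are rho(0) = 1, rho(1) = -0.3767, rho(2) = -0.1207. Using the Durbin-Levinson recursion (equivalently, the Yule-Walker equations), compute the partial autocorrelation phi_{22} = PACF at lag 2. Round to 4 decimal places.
\phi_{22} = -0.3060

The PACF at lag k is phi_{kk}, the last component of the solution
to the Yule-Walker system G_k phi = r_k where
  (G_k)_{ij} = rho(|i - j|), (r_k)_i = rho(i), i,j = 1..k.
Equivalently, Durbin-Levinson gives phi_{kk} iteratively:
  phi_{11} = rho(1)
  phi_{kk} = [rho(k) - sum_{j=1..k-1} phi_{k-1,j} rho(k-j)]
            / [1 - sum_{j=1..k-1} phi_{k-1,j} rho(j)],
  phi_{k,j} = phi_{k-1,j} - phi_{kk} phi_{k-1,k-j},  j = 1..k-1.
Step k = 1:
  phi_11 = rho(1) = -0.3767.
Step k = 2:
  phi_22 = [rho(2) - phi_11 rho(1)] / [1 - phi_11 rho(1)] = [-0.1207 - (-0.3767)(-0.3767)] / [1 - (-0.3767)(-0.3767)]
         = -0.26260289 / 0.85809711 = -0.306.
Therefore phi_{22} = -0.3060.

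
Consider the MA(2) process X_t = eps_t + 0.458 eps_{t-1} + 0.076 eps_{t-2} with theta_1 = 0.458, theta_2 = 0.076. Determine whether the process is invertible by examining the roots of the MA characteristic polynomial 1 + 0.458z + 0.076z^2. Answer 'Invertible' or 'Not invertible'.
\text{Invertible}

The MA(q) characteristic polynomial is P(z) = 1 + 0.458z + 0.076z^2.
Invertibility requires all roots to lie outside the unit circle, i.e. |z| > 1 for every root.
Set 1 + (0.458) z + (0.076) z^2 = 0, i.e. a z^2 + b z + c = 0 with a = 0.076, b = 0.458, c = 1.
Discriminant D = b^2 - 4ac = (0.458)^2 - 4*(0.076)*1 = 0.209764 - (0.304) = -0.094236.
D < 0, so the roots are the complex-conjugate pair z = (-b +/- i sqrt(-D)) / (2a) = -3.0132 +/- 2.0196i.
For a conjugate pair |z|^2 = z * conj(z) = (product of roots) = c/a = 1/(0.076) = 13.157895, so |z| = sqrt(13.157895) = 3.6274 for both roots.
Moduli of all roots: 3.6274, 3.6274.
All moduli strictly greater than 1? Yes.
Verdict: Invertible.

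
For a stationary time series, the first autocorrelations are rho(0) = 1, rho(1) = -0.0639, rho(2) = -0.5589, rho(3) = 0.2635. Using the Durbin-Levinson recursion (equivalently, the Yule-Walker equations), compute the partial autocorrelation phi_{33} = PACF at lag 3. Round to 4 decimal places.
\phi_{33} = 0.2530

The PACF at lag k is phi_{kk}, the last component of the solution
to the Yule-Walker system G_k phi = r_k where
  (G_k)_{ij} = rho(|i - j|), (r_k)_i = rho(i), i,j = 1..k.
Equivalently, Durbin-Levinson gives phi_{kk} iteratively:
  phi_{11} = rho(1)
  phi_{kk} = [rho(k) - sum_{j=1..k-1} phi_{k-1,j} rho(k-j)]
            / [1 - sum_{j=1..k-1} phi_{k-1,j} rho(j)],
  phi_{k,j} = phi_{k-1,j} - phi_{kk} phi_{k-1,k-j},  j = 1..k-1.
Step k = 1:
  phi_11 = rho(1) = -0.0639.
Step k = 2:
  phi_22 = [rho(2) - phi_11 rho(1)] / [1 - phi_11 rho(1)] = [-0.5589 - (-0.0639)(-0.0639)] / [1 - (-0.0639)(-0.0639)]
         = -0.56298321 / 0.99591679 = -0.565291.
  Update: phi_21 = phi_11 - phi_22 phi_11 = -0.0639 - (-0.565291)(-0.0639) = -0.100022.
Step k = 3:
  phi_33 = [rho(3) - phi_21 rho(2) - phi_22 rho(1)] / [1 - phi_21 rho(1) - phi_22 rho(2)]
    numerator   = 0.2635 - (-0.100022)(-0.5589) - (-0.565291)(-0.0639) = 0.17147552
    denominator = 1 - (-0.100022)(-0.0639) - (-0.565291)(-0.5589) = 0.67766722
  phi_33 = 0.17147552 / 0.67766722 = 0.253.
Therefore phi_{33} = 0.2530.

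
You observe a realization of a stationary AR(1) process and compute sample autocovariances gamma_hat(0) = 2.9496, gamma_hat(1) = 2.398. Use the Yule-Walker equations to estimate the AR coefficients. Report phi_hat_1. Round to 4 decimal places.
\hat\phi_{1} = 0.8130

The Yule-Walker equations for an AR(p) process read, in matrix form,
  Gamma_p phi = r_p,   with   (Gamma_p)_{ij} = gamma(|i - j|),
                       (r_p)_i = gamma(i),   i,j = 1..p.
Substitute the sample gammas (Toeplitz matrix and right-hand side of size 1):
  Gamma_p = [[2.9496]]
  r_p     = [2.398]
With p = 1 this is the single equation gamma(0) phi_1 = gamma(1):
  phi_hat_1 = gamma(1) / gamma(0) = 2.398 / 2.9496 = 0.8130.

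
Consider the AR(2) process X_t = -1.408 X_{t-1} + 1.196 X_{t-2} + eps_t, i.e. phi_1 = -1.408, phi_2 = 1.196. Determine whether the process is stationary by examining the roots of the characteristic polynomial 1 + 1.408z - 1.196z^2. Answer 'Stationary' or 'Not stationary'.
\text{Not stationary}

The AR(p) characteristic polynomial is P(z) = 1 + 1.408z - 1.196z^2.
Stationarity requires all roots to lie outside the unit circle, i.e. |z| > 1 for every root.
Set 1 + (1.408) z + (-1.196) z^2 = 0, i.e. a z^2 + b z + c = 0 with a = -1.196, b = 1.408, c = 1.
Discriminant D = b^2 - 4ac = (1.408)^2 - 4*(-1.196)*1 = 1.982464 - (-4.784) = 6.766464.
D >= 0, so the roots are real: z = (-b +/- sqrt(D)) / (2a) = (-1.408 +/- 2.601243) / (-2.392).
  z_1 = (-1.408 + 2.601243) / (-2.392) = -0.4988,   |z_1| = 0.4988.
  z_2 = (-1.408 - 2.601243) / (-2.392) = 1.6761,   |z_2| = 1.6761.
Moduli of all roots: 0.4988, 1.6761.
All moduli strictly greater than 1? No.
Verdict: Not stationary.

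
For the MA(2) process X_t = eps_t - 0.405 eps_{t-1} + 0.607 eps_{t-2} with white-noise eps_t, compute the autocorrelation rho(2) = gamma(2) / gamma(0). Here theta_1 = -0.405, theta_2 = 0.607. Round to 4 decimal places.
\rho(2) = 0.3961

For an MA(q) process with theta_0 = 1, the autocovariance is
  gamma(k) = sigma^2 * sum_{i=0..q-k} theta_i * theta_{i+k},
and rho(k) = gamma(k) / gamma(0). Sigma^2 cancels.
  numerator   = (1)*(0.607) = 0.607.
  denominator = (1)^2 + (-0.405)^2 + (0.607)^2 = 1.532474.
  rho(2) = 0.607 / 1.532474 = 0.3961.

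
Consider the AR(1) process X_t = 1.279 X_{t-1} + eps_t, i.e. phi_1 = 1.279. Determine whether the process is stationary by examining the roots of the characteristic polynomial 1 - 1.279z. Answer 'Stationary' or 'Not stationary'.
\text{Not stationary}

The AR(p) characteristic polynomial is P(z) = 1 - 1.279z.
Stationarity requires all roots to lie outside the unit circle, i.e. |z| > 1 for every root.
This is linear in z: 1 + (-1.279) z = 0  =>  z = -1/(-1.279) = 0.781861,  |z| = 0.781861.
Moduli of all roots: 0.7819.
All moduli strictly greater than 1? No.
Verdict: Not stationary.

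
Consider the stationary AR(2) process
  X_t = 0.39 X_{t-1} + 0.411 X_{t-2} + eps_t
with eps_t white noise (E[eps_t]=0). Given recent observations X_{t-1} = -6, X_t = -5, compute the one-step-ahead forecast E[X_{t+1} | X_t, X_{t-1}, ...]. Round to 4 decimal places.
E[X_{t+1} \mid \mathcal F_t] = -4.4160

For an AR(p) model X_t = c + sum_i phi_i X_{t-i} + eps_t, the
one-step-ahead conditional mean is
  E[X_{t+1} | X_t, ...] = c + sum_i phi_i X_{t+1-i}.
Substitute known values:
  E[X_{t+1} | ...] = (0.39) * (-5) + (0.411) * (-6)
                   = -4.4160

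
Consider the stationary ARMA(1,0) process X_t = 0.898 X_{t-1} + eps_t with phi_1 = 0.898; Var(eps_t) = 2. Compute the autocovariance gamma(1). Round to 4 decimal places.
\gamma(1) = 9.2771

Multiply the model equation by X_{t-k} and take expectations. With theta_0 = psi_0 = 1 and psi_j the MA(infinity) weights, this gives
  gamma(k) - sum_i phi_i gamma(k-i) = c_k,
  c_k = sigma^2 * sum_{j=k..q} theta_j psi_{j-k}   (c_k = 0 for k > q),
using gamma(-m) = gamma(m).
Pure AR (q = 0): c_0 = sigma^2 = 2, c_k = 0 for k >= 1.
Equations for k = 0 and k = 1 (AR order 1):
  gamma(0) = phi_1 gamma(1) + c_0
  gamma(1) = phi_1 gamma(0) + c_1
Substituting the second into the first: gamma(0) (1 - phi_1^2) = c_0 + phi_1 c_1, so
  gamma(0) = c_0 / (1 - phi_1^2) = 2 / (1 - (0.898)^2) = 2 / 0.193596 = 10.330792.
  gamma(1) = phi_1 gamma(0) = (0.898)(10.330792) = 9.277051.
Therefore gamma(1) = 9.2771 (to 4 decimal places).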